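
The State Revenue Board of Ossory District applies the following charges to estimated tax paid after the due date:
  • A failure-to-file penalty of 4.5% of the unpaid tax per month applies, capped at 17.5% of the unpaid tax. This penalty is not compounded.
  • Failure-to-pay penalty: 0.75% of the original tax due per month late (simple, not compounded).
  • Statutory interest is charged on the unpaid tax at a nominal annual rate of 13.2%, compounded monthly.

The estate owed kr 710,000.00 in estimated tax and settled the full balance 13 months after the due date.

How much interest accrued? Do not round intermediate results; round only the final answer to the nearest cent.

kr 108,508.83

Interest (13.2%/yr ÷ 12 = 1.1%/month): kr 710,000.00 × ((1 + 0.011)^13 − 1) = kr 108,508.8347…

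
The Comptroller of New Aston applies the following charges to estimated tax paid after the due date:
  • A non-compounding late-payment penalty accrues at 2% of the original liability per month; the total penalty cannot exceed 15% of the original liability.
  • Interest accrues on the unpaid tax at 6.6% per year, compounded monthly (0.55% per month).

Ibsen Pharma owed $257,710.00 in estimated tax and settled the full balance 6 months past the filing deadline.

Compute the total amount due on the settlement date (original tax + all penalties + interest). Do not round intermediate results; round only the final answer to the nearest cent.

Penalty: 6 × 2% × $257,710.00 = $30,925.20 (below the 15% cap of $38,656.50)
Interest: $257,710.00 × ((1 + 0.0055)^6 − 1) = $257,710.00 × 0.0334571… = $8,622.2270…
Total = $257,710.00 + $30,925.2000 + $8,622.2270… = $297,257.43

$297,257.43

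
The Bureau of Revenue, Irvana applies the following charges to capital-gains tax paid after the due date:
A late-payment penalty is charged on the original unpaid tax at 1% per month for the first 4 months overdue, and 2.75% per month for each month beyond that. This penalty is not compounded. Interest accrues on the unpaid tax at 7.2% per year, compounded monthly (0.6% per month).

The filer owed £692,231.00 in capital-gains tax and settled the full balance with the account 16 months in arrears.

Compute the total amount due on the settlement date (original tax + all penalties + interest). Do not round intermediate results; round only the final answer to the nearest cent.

Penalty, months 1–4: 4 × 1% × £692,231.00 = £27,689.24
Penalty, months 5–16: 12 × 2.75% × £692,231.00 = £228,436.23
Interest: £692,231.00 × ((1 + 0.006)^16 − 1) = £692,231.00 × 0.1004434… = £69,530.0027…
Total = £692,231.00 + £256,125.4700 + £69,530.0027… = £1,017,886.47

£1,017,886.47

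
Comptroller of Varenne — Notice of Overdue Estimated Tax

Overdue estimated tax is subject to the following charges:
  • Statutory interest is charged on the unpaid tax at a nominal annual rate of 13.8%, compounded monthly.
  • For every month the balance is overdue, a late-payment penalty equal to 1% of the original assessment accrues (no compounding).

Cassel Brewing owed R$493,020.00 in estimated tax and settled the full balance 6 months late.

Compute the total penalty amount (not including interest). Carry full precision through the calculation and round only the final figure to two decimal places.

Late-payment penalty: 6 × 1% × R$493,020.00 = R$29,581.20

R$29,581.20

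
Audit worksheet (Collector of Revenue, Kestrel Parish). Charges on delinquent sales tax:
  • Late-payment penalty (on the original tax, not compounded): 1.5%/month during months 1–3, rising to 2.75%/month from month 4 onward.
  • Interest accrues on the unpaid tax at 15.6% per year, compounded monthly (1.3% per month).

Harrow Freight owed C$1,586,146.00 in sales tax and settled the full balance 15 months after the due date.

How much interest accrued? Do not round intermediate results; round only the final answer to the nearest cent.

Interest: C$1,586,146.00 × ((1 + 0.013)^15 − 1) = C$1,586,146.00 × 0.2137848… = C$339,093.8425…

C$339,093.84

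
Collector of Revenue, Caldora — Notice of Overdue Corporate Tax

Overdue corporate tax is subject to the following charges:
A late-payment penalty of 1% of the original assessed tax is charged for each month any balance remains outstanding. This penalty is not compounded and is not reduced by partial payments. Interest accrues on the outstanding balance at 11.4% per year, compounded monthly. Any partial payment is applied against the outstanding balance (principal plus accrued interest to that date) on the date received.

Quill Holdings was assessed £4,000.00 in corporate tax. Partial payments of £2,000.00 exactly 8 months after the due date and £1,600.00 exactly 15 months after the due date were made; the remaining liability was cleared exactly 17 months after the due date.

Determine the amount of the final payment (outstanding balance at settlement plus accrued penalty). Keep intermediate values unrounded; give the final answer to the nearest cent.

Monthly rate = 11.4% ÷ 12 = 0.95%
Balance at month 8: £4,000.0000 × (1 + 0.0095)^8 = £4,314.3024…
After £2,000.00 payment: £4,314.3024… − £2,000.00 = £2,314.3024…
Balance at month 15: £2,314.3024… × (1 + 0.0095)^7 = £2,472.6597…
After £1,600.00 payment: £2,472.6597… − £1,600.00 = £872.6597…
Balance at month 17: £872.6597… × (1 + 0.0095)^2 = £889.3190…
Penalty: 17 × 1% × £4,000.00 = £680.00
Final settlement = outstanding balance + penalty = £889.3190… + £680.00 = £1,569.32

£1,569.32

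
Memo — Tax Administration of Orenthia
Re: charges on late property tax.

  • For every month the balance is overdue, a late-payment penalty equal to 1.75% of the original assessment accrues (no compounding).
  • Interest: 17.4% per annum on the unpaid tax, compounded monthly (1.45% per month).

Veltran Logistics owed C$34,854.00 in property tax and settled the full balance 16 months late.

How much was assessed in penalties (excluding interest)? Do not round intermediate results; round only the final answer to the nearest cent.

Late-payment penalty = 1.75% × C$34,854.00 × 16 mo = C$9,759.12

C$9,759.12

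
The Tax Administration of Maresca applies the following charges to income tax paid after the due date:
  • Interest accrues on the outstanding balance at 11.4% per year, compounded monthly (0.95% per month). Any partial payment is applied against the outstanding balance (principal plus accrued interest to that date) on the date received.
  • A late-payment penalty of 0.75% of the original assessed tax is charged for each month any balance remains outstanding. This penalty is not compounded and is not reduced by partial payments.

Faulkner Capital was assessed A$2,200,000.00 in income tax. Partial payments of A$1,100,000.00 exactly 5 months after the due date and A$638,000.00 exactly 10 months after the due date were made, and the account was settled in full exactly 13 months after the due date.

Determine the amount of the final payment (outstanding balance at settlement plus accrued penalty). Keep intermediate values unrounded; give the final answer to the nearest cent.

Balance at month 5: A$2,200,000.0000 × (1 + 0.0095)^5 = A$2,306,504.4520…
After A$1,100,000.00 payment: A$2,306,504.4520… − A$1,100,000.00 = A$1,206,504.4520…
Balance at month 10: A$1,206,504.4520… × (1 + 0.0095)^5 = A$1,264,912.6773…
After A$638,000.00 payment: A$1,264,912.6773… − A$638,000.00 = A$626,912.6773…
Balance at month 13: A$626,912.6773… × (1 + 0.0095)^3 = A$644,949.9627…
Penalty: 13 × 0.75% × A$2,200,000.00 = A$214,500.00
Final settlement = outstanding balance + penalty = A$644,949.9627… + A$214,500.00 = A$859,449.96

A$859,449.96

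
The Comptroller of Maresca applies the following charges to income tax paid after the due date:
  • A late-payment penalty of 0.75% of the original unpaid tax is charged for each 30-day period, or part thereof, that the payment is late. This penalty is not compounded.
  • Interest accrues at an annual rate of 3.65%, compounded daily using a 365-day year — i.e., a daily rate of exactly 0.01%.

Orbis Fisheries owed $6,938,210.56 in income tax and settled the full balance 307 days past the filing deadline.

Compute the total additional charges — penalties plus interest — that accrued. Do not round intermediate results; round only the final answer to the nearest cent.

Penalty periods: ⌈307/30⌉ = 11; penalty = 11 × 0.75% × $6,938,210.56 = $572,402.37…
Interest: $6,938,210.56 × ((1 + 0.0001)^307 − 1) = $6,938,210.56 × 0.03117452… = $216,295.3970…
Penalties + interest = $572,402.3712 + $216,295.3970… = $788,697.77

$788,697.77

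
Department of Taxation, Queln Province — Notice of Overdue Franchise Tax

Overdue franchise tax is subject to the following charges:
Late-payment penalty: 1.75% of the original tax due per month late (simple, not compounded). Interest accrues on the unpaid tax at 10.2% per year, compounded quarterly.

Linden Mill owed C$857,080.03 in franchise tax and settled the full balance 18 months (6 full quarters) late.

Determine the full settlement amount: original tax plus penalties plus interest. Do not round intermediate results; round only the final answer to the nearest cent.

Late-payment penalty: 18 × 1.75% × C$857,080.03 = C$269,980.21…
Interest (10.2%/yr ÷ 4 = 2.55%/quarter): C$857,080.03 × ((1 + 0.0255)^6 − 1) = C$139,782.7118…
Total = C$857,080.03 + C$269,980.2095… + C$139,782.7118… = C$1,266,842.95

C$1,266,842.95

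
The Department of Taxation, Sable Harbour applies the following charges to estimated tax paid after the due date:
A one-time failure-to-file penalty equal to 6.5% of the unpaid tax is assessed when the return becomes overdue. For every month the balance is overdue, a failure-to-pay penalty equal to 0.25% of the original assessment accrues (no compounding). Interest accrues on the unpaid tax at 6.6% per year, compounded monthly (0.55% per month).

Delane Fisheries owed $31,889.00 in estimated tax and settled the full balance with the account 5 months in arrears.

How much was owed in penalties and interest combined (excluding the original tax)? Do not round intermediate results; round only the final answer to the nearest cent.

Failure-to-file penalty: 6.5% × $31,889.00 = $2,072.79…
Failure-to-pay penalty = 0.25% × $31,889.00 × 5 mo = $398.61…
Interest: $31,889.00 × ((1 + 0.0055)^5 − 1) = $31,889.00 × 0.0278042… = $886.6471…
Penalties + interest = $2,471.3975 + $886.6471… = $3,358.04

$3,358.04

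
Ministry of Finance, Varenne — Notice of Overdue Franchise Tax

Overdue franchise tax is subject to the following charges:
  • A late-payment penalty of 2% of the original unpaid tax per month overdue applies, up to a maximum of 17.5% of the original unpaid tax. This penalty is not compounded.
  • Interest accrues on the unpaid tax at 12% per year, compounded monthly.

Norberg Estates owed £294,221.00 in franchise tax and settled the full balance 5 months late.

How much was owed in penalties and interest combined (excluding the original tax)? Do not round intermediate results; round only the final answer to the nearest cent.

Penalty: 5 × 2% × £294,221.00 = £29,422.10 (below the 17.5% cap of £51,488.68…)
Interest (12%/yr ÷ 12 = 1%/month): £294,221.00 × ((1 + 0.01)^5 − 1) = £15,008.2280…
Penalties + interest = £29,422.1000 + £15,008.2280… = £44,430.33

£44,430.33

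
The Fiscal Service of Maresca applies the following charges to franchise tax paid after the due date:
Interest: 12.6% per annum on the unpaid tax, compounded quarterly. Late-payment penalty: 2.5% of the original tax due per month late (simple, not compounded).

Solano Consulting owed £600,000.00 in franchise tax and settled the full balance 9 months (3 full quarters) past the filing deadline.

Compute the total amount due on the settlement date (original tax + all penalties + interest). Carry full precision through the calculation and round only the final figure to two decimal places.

£793,504.80

Late-payment penalty = 2.5% × £600,000.00 × 9 mo = £135,000.00
Interest (12.6%/yr ÷ 4 = 3.15%/quarter): £600,000.00 × ((1 + 0.0315)^3 − 1) = £58,504.8035…
Total = £600,000.00 + £135,000.0000 + £58,504.8035… = £793,504.80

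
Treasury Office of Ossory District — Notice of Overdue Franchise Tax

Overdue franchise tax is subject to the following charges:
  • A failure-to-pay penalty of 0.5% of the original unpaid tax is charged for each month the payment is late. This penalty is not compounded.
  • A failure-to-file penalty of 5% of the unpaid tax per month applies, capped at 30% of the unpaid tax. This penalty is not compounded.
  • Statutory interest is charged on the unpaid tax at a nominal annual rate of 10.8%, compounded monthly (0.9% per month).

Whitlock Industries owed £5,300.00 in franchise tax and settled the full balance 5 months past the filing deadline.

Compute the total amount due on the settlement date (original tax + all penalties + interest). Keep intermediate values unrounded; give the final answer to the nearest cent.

£7,000.33

Failure-to-file: 5 × 5% × £5,300.00 = £1,325.00 (under the 30% cap)
Failure-to-pay penalty = 0.5% × £5,300.00 × 5 mo = £132.50
Interest: £5,300.00 × ((1 + 0.009)^5 − 1) = £5,300.00 × 0.0458173… = £242.8318…
Total = £5,300.00 + £1,457.5000 + £242.8318… = £7,000.33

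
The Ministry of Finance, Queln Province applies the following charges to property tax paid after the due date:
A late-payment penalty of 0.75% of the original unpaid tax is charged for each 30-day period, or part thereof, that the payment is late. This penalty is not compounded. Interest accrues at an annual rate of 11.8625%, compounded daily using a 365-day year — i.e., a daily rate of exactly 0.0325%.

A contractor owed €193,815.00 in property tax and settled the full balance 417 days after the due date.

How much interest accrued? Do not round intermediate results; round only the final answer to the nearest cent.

Interest: €193,815.00 × ((1 + 0.000325)^417 − 1) = €193,815.00 × 0.14511261… = €28,125.0006…

€28,125.00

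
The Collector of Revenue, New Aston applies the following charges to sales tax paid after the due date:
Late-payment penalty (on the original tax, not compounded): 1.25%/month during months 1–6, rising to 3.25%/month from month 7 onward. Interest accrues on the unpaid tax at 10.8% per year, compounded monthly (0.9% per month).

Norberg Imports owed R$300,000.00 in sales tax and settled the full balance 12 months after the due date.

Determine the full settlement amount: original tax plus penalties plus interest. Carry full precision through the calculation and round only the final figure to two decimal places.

R$415,052.90

Penalty, months 1–6: 6 × 1.25% × R$300,000.00 = R$22,500.00
Penalty, months 7–12: 6 × 3.25% × R$300,000.00 = R$58,500.00
Interest: R$300,000.00 × ((1 + 0.009)^12 − 1) = R$300,000.00 × 0.1135097… = R$34,052.9025…
Total = R$300,000.00 + R$81,000.0000 + R$34,052.9025… = R$415,052.90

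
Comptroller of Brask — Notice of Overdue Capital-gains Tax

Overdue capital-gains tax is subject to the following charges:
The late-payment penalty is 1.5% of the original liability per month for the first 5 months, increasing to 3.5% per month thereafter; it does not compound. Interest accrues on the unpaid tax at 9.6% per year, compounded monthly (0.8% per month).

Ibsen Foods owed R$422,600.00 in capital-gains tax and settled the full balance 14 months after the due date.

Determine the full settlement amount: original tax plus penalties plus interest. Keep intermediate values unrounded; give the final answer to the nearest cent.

R$637,286.94

Penalty, months 1–5: 5 × 1.5% × R$422,600.00 = R$31,695.00
Penalty, months 6–14: 9 × 3.5% × R$422,600.00 = R$133,119.00
Interest: R$422,600.00 × ((1 + 0.008)^14 − 1) = R$422,600.00 × 0.1180145… = R$49,872.9423…
Total = R$422,600.00 + R$164,814.0000 + R$49,872.9423… = R$637,286.94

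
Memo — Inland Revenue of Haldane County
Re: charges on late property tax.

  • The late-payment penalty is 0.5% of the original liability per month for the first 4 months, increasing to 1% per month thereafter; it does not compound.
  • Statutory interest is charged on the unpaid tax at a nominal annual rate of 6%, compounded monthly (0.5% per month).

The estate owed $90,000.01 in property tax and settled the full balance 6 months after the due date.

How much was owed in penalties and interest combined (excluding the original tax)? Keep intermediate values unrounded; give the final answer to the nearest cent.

Penalty, months 1–4: 4 × 0.5% × $90,000.01 = $1,800.00…
Penalty, months 5–6: 2 × 1% × $90,000.01 = $1,800.00…
Interest: $90,000.01 × ((1 + 0.005)^6 − 1) = $90,000.01 × 0.0303775… = $2,733.9761…
Penalties + interest = $3,600.0004 + $2,733.9761… = $6,333.98

$6,333.98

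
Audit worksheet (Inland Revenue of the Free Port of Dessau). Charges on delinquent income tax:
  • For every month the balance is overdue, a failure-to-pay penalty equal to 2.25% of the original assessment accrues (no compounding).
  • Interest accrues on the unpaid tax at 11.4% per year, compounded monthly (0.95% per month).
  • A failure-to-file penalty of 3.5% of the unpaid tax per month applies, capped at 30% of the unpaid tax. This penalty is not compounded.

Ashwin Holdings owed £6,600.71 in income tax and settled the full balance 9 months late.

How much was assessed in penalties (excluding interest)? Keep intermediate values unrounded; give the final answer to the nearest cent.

Failure-to-file: 9 × 3.5% × £6,600.71 = £2,079.22…, capped at 30% × £6,600.71 = £1,980.21…
Failure-to-pay penalty = 2.25% × £6,600.71 × 9 mo = £1,336.64…
Total penalty = £1,980.21… + £1,336.64… = £3,316.86

£3,316.86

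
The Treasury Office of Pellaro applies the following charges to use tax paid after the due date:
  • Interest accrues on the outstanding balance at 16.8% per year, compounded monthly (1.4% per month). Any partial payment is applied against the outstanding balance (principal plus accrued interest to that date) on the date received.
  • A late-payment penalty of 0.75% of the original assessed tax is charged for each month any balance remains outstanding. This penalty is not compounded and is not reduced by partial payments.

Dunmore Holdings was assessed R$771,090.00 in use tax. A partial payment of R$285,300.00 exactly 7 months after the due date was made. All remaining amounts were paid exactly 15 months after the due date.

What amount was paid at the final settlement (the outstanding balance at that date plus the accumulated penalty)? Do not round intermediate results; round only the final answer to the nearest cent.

R$717,776.05

Balance at month 7: R$771,090.0000 × (1 + 0.014)^7 = R$849,905.7275…
After R$285,300.00 payment: R$849,905.7275… − R$285,300.00 = R$564,605.7275…
Balance at month 15: R$564,605.7275… × (1 + 0.014)^8 = R$631,028.4201…
Penalty: 15 × 0.75% × R$771,090.00 = R$86,747.63…
Final settlement = outstanding balance + penalty = R$631,028.4201… + R$86,747.63… = R$717,776.05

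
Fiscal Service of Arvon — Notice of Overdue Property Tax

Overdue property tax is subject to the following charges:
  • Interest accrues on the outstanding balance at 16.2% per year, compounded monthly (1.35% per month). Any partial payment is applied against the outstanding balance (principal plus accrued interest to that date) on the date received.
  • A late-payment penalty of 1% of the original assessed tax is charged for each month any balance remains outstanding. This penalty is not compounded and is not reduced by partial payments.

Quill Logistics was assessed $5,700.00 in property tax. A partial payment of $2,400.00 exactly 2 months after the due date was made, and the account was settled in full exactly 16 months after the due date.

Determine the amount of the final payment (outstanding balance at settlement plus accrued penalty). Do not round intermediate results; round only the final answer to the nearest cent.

Balance at month 2: $5,700.0000 × (1 + 0.0135)^2 = $5,854.9388…
After $2,400.00 payment: $5,854.9388… − $2,400.00 = $3,454.9388…
Balance at month 16: $3,454.9388… × (1 + 0.0135)^14 = $4,168.4338…
Penalty: 16 × 1% × $5,700.00 = $912.00
Final settlement = outstanding balance + penalty = $4,168.4338… + $912.00 = $5,080.43

$5,080.43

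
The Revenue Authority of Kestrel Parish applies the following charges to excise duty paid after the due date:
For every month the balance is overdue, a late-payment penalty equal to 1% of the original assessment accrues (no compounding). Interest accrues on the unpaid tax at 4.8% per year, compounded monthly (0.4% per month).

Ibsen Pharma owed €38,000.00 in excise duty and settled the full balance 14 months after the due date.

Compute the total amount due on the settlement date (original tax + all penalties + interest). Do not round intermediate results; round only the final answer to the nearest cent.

€45,504.22

Late-payment penalty: 14 × 1% × €38,000.00 = €5,320.00
Interest: €38,000.00 × ((1 + 0.004)^14 − 1) = €38,000.00 × 0.0574796… = €2,184.2231…
Total = €38,000.00 + €5,320.0000 + €2,184.2231… = €45,504.22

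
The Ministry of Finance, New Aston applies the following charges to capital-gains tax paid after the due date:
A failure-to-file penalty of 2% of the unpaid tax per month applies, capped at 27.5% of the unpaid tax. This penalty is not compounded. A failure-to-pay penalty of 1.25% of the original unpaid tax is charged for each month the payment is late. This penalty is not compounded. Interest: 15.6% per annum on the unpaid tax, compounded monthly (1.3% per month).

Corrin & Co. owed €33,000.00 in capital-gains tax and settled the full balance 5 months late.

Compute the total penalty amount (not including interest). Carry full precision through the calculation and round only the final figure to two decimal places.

Failure-to-file: 5 × 2% × €33,000.00 = €3,300.00 (under the 27.5% cap)
Failure-to-pay penalty = 1.25% × €33,000.00 × 5 mo = €2,062.50
Total penalty = €3,300.00 + €2,062.50 = €5,362.50

€5,362.50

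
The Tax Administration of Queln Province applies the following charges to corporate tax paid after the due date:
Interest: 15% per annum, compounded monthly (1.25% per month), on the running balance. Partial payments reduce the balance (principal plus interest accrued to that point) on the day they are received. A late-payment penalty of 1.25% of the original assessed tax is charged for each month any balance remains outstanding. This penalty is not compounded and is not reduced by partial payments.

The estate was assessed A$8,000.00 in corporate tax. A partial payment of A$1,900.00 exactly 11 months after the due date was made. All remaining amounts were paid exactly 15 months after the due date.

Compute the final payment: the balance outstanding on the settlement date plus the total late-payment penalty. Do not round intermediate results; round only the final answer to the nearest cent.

Balance at month 11: A$8,000.0000 × (1 + 0.0125)^11 = A$9,171.3937…
After A$1,900.00 payment: A$9,171.3937… − A$1,900.00 = A$7,271.3937…
Balance at month 15: A$7,271.3937… × (1 + 0.0125)^4 = A$7,641.8373…
Penalty: 15 × 1.25% × A$8,000.00 = A$1,500.00
Final settlement = outstanding balance + penalty = A$7,641.8373… + A$1,500.00 = A$9,141.84

A$9,141.84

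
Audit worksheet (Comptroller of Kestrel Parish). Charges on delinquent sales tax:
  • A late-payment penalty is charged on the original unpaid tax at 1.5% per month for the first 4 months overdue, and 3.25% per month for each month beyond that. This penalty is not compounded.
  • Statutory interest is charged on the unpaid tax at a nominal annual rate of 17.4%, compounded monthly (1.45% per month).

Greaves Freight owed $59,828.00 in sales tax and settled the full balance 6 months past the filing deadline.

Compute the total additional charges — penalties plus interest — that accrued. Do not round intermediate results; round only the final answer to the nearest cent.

Penalty, months 1–4: 4 × 1.5% × $59,828.00 = $3,589.68
Penalty, months 5–6: 2 × 3.25% × $59,828.00 = $3,888.82
Interest: $59,828.00 × ((1 + 0.0145)^6 − 1) = $59,828.00 × 0.0902154… = $5,397.4063…
Penalties + interest = $7,478.5000 + $5,397.4063… = $12,875.91

$12,875.91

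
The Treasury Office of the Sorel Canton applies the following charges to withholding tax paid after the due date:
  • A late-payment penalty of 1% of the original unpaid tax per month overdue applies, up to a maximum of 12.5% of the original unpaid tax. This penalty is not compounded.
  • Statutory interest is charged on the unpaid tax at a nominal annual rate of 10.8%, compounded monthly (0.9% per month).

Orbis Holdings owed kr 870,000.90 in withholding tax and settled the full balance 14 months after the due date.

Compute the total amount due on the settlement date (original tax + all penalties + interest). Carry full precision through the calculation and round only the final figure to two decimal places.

Penalty (uncapped): 14 × 1% × kr 870,000.90 = kr 121,800.13…; cap = 12.5% × kr 870,000.90 = kr 108,750.11… → penalty = kr 108,750.11…
Interest: kr 870,000.90 × ((1 + 0.009)^14 − 1) = kr 870,000.90 × 0.1336430… = kr 116,269.5680…
Total = kr 870,000.90 + kr 108,750.1125 + kr 116,269.5680… = kr 1,095,020.58

kr 1,095,020.58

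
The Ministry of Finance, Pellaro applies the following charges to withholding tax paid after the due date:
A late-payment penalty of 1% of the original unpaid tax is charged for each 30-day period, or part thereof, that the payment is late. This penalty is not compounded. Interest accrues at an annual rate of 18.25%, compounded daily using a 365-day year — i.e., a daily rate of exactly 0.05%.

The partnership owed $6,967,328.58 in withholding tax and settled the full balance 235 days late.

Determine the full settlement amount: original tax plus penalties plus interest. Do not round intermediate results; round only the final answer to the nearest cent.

$8,393,182.65

Penalty periods: ⌈235/30⌉ = 8; penalty = 8 × 1% × $6,967,328.58 = $557,386.29…
Interest: $6,967,328.58 × ((1 + 0.0005)^235 − 1) = $6,967,328.58 × 0.12464860… = $868,467.7805…
Total = $6,967,328.58 + $557,386.2864 + $868,467.7805… = $8,393,182.65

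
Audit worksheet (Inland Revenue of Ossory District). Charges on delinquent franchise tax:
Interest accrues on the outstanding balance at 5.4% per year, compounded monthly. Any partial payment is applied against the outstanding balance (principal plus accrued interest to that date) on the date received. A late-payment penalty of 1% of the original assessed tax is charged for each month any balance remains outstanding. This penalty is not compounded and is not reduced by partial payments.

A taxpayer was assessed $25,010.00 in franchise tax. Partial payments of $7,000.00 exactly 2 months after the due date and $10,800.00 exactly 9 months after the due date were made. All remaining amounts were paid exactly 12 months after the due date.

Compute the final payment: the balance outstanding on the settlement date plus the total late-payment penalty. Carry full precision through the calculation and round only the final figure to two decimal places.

Monthly rate = 5.4% ÷ 12 = 0.45%
Balance at month 2: $25,010.0000 × (1 + 0.0045)^2 = $25,235.5965…
After $7,000.00 payment: $25,235.5965… − $7,000.00 = $18,235.5965…
Balance at month 9: $18,235.5965… × (1 + 0.0045)^7 = $18,817.8309…
After $10,800.00 payment: $18,817.8309… − $10,800.00 = $8,017.8309…
Balance at month 12: $8,017.8309… × (1 + 0.0045)^3 = $8,126.5594…
Penalty: 12 × 1% × $25,010.00 = $3,001.20
Final settlement = outstanding balance + penalty = $8,126.5594… + $3,001.20 = $11,127.76

$11,127.76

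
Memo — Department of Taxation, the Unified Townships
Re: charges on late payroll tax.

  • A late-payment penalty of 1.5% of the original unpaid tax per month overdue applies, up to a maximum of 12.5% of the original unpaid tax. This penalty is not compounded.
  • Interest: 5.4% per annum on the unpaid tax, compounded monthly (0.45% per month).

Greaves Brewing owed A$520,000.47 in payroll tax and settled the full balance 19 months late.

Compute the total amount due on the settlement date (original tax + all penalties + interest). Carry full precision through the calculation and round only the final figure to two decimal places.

A$631,307.95

Penalty (uncapped): 19 × 1.5% × A$520,000.47 = A$148,200.13…; cap = 12.5% × A$520,000.47 = A$65,000.06… → penalty = A$65,000.06…
Interest: A$520,000.47 × ((1 + 0.0045)^19 − 1) = A$520,000.47 × 0.0890527… = A$46,307.4257…
Total = A$520,000.47 + A$65,000.0588… + A$46,307.4257… = A$631,307.95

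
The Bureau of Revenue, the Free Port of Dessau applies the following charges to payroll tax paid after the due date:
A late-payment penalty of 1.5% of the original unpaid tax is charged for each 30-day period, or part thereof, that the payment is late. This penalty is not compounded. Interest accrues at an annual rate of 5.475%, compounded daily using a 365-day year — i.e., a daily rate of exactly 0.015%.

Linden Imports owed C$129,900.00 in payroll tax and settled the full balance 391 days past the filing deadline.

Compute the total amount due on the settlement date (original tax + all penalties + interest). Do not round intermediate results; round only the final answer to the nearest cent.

Penalty periods: ⌈391/30⌉ = 14; penalty = 14 × 1.5% × C$129,900.00 = C$27,279.00
Interest: C$129,900.00 × ((1 + 0.00015)^391 − 1) = C$129,900.00 × 0.06039937… = C$7,845.8782…
Total = C$129,900.00 + C$27,279.0000 + C$7,845.8782… = C$165,024.88

C$165,024.88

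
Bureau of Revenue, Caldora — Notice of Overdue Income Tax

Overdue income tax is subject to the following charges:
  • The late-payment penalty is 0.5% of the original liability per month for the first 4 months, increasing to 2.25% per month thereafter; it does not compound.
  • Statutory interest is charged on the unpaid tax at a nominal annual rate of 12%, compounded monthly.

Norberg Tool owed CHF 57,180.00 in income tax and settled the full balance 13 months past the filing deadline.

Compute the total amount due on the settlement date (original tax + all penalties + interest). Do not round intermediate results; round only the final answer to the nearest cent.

CHF 77,798.72

Penalty, months 1–4: 4 × 0.5% × CHF 57,180.00 = CHF 1,143.60
Penalty, months 5–13: 9 × 2.25% × CHF 57,180.00 = CHF 11,578.95
Interest (12%/yr ÷ 12 = 1%/month): CHF 57,180.00 × ((1 + 0.01)^13 − 1) = CHF 7,896.1738…
Total = CHF 57,180.00 + CHF 12,722.5500 + CHF 7,896.1738… = CHF 77,798.72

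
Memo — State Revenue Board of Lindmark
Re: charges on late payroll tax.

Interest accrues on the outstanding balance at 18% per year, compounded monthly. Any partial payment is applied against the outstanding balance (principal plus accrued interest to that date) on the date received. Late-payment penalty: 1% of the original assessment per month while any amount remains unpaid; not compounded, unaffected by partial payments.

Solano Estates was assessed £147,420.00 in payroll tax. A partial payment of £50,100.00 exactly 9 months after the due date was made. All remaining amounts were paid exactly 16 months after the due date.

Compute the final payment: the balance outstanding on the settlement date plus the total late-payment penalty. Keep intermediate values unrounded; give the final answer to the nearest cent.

Monthly rate = 18% ÷ 12 = 1.5%
Balance at month 9: £147,420.0000 × (1 + 0.015)^9 = £168,558.5502…
After £50,100.00 payment: £168,558.5502… − £50,100.00 = £118,458.5502…
Balance at month 16: £118,458.5502… × (1 + 0.015)^7 = £131,470.6193…
Penalty: 16 × 1% × £147,420.00 = £23,587.20
Final settlement = outstanding balance + penalty = £131,470.6193… + £23,587.20 = £155,057.82

£155,057.82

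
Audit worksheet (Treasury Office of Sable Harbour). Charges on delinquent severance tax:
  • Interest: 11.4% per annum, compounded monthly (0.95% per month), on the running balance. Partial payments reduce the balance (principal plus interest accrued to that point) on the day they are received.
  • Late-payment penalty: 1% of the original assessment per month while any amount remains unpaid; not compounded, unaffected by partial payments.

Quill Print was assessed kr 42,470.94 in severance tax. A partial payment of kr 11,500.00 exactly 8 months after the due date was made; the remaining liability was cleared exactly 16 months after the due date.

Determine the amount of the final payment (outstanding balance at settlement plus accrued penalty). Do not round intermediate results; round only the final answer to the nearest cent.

kr 43,799.25

Balance at month 8: kr 42,470.9400 × (1 + 0.0095)^8 = kr 45,808.1191…
After kr 11,500.00 payment: kr 45,808.1191… − kr 11,500.00 = kr 34,308.1191…
Balance at month 16: kr 34,308.1191… × (1 + 0.0095)^8 = kr 37,003.8997…
Penalty: 16 × 1% × kr 42,470.94 = kr 6,795.35…
Final settlement = outstanding balance + penalty = kr 37,003.8997… + kr 6,795.35… = kr 43,799.25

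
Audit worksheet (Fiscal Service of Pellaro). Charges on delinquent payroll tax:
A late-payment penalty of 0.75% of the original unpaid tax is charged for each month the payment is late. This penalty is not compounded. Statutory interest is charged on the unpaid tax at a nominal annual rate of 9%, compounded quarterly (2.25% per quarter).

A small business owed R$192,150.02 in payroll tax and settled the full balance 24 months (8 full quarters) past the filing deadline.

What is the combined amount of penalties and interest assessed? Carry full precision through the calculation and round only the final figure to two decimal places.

R$72,023.81

Late-payment penalty = 0.75% × R$192,150.02 × 24 mo = R$34,587.00…
Interest: R$192,150.02 × ((1 + 0.0225)^8 − 1) = R$192,150.02 × 0.1948311… = R$37,436.8078…
Penalties + interest = R$34,587.0036 + R$37,436.8078… = R$72,023.81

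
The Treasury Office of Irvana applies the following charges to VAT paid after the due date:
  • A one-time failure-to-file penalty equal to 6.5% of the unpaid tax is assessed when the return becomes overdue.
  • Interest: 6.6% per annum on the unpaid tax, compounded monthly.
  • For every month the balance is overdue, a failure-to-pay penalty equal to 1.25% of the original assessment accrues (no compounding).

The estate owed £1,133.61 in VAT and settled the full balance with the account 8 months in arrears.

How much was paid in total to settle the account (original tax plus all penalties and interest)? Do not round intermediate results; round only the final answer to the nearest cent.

£1,371.51

Failure-to-file penalty: 6.5% × £1,133.61 = £73.68…
Failure-to-pay penalty: 8 × 1.25% × £1,133.61 = £113.36…
Interest (6.6%/yr ÷ 12 = 0.55%/month): £1,133.61 × ((1 + 0.0055)^8 − 1) = £50.8496…
Total = £1,133.61 + £187.0457… + £50.8496… = £1,371.51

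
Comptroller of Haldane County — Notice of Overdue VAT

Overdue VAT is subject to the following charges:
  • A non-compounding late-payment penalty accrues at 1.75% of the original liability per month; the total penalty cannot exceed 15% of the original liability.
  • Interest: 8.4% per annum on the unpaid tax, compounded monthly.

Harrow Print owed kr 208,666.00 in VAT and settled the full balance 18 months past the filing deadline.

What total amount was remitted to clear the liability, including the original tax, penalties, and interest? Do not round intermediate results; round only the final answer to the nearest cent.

Penalty (uncapped): 18 × 1.75% × kr 208,666.00 = kr 65,729.79; cap = 15% × kr 208,666.00 = kr 31,299.90 → penalty = kr 31,299.90
Interest (8.4%/yr ÷ 12 = 0.7%/month): kr 208,666.00 × ((1 + 0.007)^18 − 1) = kr 27,916.2517…
Total = kr 208,666.00 + kr 31,299.9000 + kr 27,916.2517… = kr 267,882.15

kr 267,882.15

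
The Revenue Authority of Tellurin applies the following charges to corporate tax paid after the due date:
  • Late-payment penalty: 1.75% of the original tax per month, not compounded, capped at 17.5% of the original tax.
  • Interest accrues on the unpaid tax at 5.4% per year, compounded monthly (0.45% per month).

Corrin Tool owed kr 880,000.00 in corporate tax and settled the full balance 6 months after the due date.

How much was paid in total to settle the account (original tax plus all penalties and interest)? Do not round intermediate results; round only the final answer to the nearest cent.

Penalty: 6 × 1.75% × kr 880,000.00 = kr 92,400.00 (below the 17.5% cap of kr 154,000.00)
Interest: kr 880,000.00 × ((1 + 0.0045)^6 − 1) = kr 880,000.00 × 0.0273056… = kr 24,028.9092…
Total = kr 880,000.00 + kr 92,400.0000 + kr 24,028.9092… = kr 996,428.91

kr 996,428.91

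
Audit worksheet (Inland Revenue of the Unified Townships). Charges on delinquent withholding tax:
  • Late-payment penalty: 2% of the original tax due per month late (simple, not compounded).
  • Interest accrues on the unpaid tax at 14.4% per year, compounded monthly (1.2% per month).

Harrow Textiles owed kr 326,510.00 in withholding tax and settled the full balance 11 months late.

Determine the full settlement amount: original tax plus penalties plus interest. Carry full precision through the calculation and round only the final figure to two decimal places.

Late-payment penalty: 11 × 2% × kr 326,510.00 = kr 71,832.20
Interest: kr 326,510.00 × ((1 + 0.012)^11 − 1) = kr 326,510.00 × 0.1402121… = kr 45,780.6460…
Total = kr 326,510.00 + kr 71,832.2000 + kr 45,780.6460… = kr 444,122.85

kr 444,122.85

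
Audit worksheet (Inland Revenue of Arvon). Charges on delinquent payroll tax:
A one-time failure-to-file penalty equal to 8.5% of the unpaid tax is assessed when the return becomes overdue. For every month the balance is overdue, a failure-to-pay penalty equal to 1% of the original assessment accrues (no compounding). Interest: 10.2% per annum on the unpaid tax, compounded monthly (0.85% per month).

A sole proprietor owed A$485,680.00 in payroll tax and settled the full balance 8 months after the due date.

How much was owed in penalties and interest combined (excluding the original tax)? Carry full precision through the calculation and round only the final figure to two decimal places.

Failure-to-file penalty: 8.5% × A$485,680.00 = A$41,282.80
Failure-to-pay penalty = 1% × A$485,680.00 × 8 mo = A$38,854.40
Interest: A$485,680.00 × ((1 + 0.0085)^8 − 1) = A$485,680.00 × 0.0700578… = A$34,025.6523…
Penalties + interest = A$80,137.2000 + A$34,025.6523… = A$114,162.85

A$114,162.85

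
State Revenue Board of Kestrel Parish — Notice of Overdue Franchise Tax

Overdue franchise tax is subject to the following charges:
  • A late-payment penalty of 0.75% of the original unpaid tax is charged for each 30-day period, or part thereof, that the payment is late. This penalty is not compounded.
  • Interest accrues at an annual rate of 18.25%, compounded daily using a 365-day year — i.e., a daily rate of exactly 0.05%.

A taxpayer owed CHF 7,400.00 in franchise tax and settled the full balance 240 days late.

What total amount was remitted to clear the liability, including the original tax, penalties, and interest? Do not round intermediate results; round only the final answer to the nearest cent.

Penalty periods: ⌈240/30⌉ = 8; penalty = 8 × 0.75% × CHF 7,400.00 = CHF 444.00
Interest: CHF 7,400.00 × ((1 + 0.0005)^240 − 1) = CHF 7,400.00 × 0.12746304… = CHF 943.2265…
Total = CHF 7,400.00 + CHF 444.0000 + CHF 943.2265… = CHF 8,787.23

CHF 8,787.23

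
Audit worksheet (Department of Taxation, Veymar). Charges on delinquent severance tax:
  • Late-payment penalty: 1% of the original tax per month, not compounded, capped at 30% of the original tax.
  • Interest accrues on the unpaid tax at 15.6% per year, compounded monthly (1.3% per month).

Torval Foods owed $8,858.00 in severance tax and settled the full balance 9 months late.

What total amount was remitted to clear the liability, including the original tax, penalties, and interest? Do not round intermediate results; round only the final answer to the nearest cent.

Penalty: 9 × 1% × $8,858.00 = $797.22 (below the 30% cap of $2,657.40)
Interest: $8,858.00 × ((1 + 0.013)^9 − 1) = $8,858.00 × 0.1232722… = $1,091.9451…
Total = $8,858.00 + $797.2200 + $1,091.9451… = $10,747.17

$10,747.17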